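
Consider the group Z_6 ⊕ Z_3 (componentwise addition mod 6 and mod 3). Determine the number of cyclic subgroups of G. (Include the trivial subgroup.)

Each element a generates a cyclic subgroup ⟨a⟩; distinct elements may generate the same one (a cyclic group of order d has φ(d) generators).
Cyclic subgroups by order — order 1: 1; order 2: 1; order 3: 4; order 6: 4.
Total: 10.

10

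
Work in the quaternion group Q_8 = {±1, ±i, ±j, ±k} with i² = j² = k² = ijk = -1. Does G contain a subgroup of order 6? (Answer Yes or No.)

6 does not divide |G| = 8, so by Lagrange no subgroup of order 6 exists.

No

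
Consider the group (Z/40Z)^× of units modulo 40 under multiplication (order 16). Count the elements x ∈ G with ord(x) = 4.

8

The elements of order 4 are: 3, 7, 13, 17, 23, 27, 33, 37.
That's 8.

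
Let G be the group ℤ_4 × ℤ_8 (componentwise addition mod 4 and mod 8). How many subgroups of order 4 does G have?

7

|G| = 32 and 4 | 32, so subgroups of order 4 are possible by Lagrange.
The subgroups of order 4 are: {(0,0), (0,2), (0,4), (0,6)}; {(0,0), (0,4), (2,0), (2,4)}; {(0,0), (0,4), (2,2), (2,6)}; {(0,0), (1,0), (2,0), (3,0)}; … (7 in all).
So G has 7 subgroups of order 4.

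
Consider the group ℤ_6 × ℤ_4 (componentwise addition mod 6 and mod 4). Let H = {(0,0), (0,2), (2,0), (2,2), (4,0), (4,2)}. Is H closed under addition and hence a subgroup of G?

|H| = 6 divides |G| = 24, consistent with Lagrange.
H contains the identity, every element's inverse is in H, and H is closed under +: it is a subgroup.
In fact H = ⟨(2,2)⟩.

Yes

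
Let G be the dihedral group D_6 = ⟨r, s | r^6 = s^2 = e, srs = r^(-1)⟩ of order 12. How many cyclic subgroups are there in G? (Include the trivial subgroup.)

10

Group the elements of G by the cyclic subgroup they generate; each cyclic subgroup of order d accounts for φ(d) elements.
Cyclic subgroups by order — order 1: 1; order 2: 7; order 3: 1; order 6: 1.
Total: 10.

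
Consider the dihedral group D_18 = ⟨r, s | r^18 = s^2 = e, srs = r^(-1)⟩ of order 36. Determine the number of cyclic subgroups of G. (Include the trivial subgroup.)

Group the elements of G by the cyclic subgroup they generate; each cyclic subgroup of order d accounts for φ(d) elements.
Cyclic subgroups by order — order 1: 1; order 2: 19; order 3: 1; order 6: 1; order 9: 1; order 18: 1.
Total: 24.

24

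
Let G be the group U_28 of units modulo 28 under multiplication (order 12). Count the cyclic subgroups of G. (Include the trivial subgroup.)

A cyclic subgroup of order d is generated by each of its φ(d) elements of order d, so the cyclic subgroups of order d number (#elements of order d)/φ(d).
Cyclic subgroups by order — order 1: 1; order 2: 3; order 3: 1; order 6: 3.
Total: 8.

8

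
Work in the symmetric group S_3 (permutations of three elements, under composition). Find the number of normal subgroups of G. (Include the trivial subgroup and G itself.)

3

G has 6 subgroups. Checking conjugation-invariance by order — order 1: 1/1 normal; order 2: 0/3 normal; order 3: 1/1 normal; order 6: 1/1 normal.
Total normal subgroups: 3.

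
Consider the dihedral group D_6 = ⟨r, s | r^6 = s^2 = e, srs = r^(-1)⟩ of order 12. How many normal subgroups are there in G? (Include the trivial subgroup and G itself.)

G has 16 subgroups. Checking conjugation-invariance by order — order 1: 1/1 normal; order 2: 1/7 normal; order 3: 1/1 normal; order 4: 0/3 normal; order 6: 3/3 normal; order 12: 1/1 normal.
Total normal subgroups: 7.

7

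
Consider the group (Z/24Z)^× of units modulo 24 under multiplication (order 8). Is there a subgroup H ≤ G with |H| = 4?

4 | 8. A subgroup of order 4 is {1, 11, 13, 23}.

Yes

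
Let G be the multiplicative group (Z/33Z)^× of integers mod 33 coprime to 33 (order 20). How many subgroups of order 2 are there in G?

|G| = 20 and 2 | 20, so subgroups of order 2 are possible by Lagrange.
The subgroups of order 2 are: {1, 10}; {1, 23}; {1, 32}.
So G has 3 subgroups of order 2.

3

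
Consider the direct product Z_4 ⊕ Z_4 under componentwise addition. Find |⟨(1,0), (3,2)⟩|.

|⟨(1,0)⟩| = 4 and |⟨(3,2)⟩| = 4, so |H| is a multiple of lcm(4, 4) = 4 and divides |G| = 16.
Closing under the operation: H = {(0,0), (0,2), (1,0), (1,2), (2,0), (2,2), (3,0), (3,2)}, so |H| = 8.

8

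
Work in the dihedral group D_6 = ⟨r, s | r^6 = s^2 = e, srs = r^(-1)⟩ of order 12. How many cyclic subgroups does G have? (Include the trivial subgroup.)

10

Group the elements of G by the cyclic subgroup they generate; each cyclic subgroup of order d accounts for φ(d) elements.
Cyclic subgroups by order — order 1: 1; order 2: 7; order 3: 1; order 6: 1.
Total: 10.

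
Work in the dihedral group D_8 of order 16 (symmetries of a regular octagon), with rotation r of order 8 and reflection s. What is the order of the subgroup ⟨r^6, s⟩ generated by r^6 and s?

8

|⟨r^6⟩| = 4 and |⟨s⟩| = 2, so |H| is a multiple of lcm(4, 2) = 4 and divides |G| = 16.
Closing under the operation: H = {e, r^2, r^4, r^6, s, r^2s, r^4s, r^6s}, so |H| = 8.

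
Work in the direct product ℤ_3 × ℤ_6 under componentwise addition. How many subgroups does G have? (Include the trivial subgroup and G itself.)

12

|G| = 18, so by Lagrange every subgroup order divides 18. Divisors: 1, 2, 3, 6, 9, 18.
Subgroups by order — order 1: 1; order 2: 1; order 3: 4; order 6: 4; order 9: 1; order 18: 1.
Total: 1 + 1 + 4 + 4 + 1 + 1 = 12.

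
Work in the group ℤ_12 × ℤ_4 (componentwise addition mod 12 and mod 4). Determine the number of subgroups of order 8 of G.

3

|G| = 48 and 8 | 48, so subgroups of order 8 are possible by Lagrange.
The subgroups of order 8 are: {(0,0), (0,1), (0,2), (0,3), (6,0), (6,1), (6,2), (6,3)}; {(0,0), (0,2), (3,0), (3,2), (6,0), (6,2), (9,0), (9,2)}; {(0,0), (0,2), (3,1), (3,3), (6,0), (6,2), (9,1), (9,3)}.
So G has 3 subgroups of order 8.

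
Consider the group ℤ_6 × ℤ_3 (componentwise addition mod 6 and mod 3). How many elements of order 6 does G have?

An element (a,b) has order lcm(ord(a), ord(b)); count pairs with lcm equal to 6.
Enumerating gives 8 such elements.

8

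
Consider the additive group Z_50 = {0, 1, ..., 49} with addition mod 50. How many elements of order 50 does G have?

In a cyclic group of order 50, the number of elements of order d (for d | 50) is φ(d).
φ(50) = 20.

20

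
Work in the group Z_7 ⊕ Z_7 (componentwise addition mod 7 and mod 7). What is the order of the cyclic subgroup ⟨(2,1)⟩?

The order of (2,1) in Z_7 × Z_7 is lcm(ord(2) in Z_7, ord(1) in Z_7).
ord(2) = 7 and ord(1) = 7, so |⟨(2,1)⟩| = lcm(7, 7) = 7.

7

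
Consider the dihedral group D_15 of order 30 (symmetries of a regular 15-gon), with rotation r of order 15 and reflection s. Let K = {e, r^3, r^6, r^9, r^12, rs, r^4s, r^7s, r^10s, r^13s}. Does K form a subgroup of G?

|K| = 10 divides |G| = 30, consistent with Lagrange.
K contains the identity, every element's inverse is in K, and K is closed under ·: it is a subgroup.

Yes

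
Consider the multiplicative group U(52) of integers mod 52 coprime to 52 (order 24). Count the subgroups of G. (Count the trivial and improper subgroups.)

|G| = 24, so by Lagrange every subgroup order divides 24. Divisors: 1, 2, 3, 4, 6, 8, 12, 24.
Subgroups by order — order 1: 1; order 2: 3; order 3: 1; order 4: 3; order 6: 3; order 8: 1; order 12: 3; order 24: 1.
Total: 1 + 3 + 1 + 3 + 3 + 1 + 3 + 1 = 16.

16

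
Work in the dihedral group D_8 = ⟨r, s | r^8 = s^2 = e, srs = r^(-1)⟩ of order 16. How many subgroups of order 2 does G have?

9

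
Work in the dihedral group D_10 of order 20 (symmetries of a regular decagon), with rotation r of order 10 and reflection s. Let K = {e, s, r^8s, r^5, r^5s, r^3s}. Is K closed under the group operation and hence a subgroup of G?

|K| = 6 does not divide |G| = 20, so by Lagrange K is not a subgroup.

No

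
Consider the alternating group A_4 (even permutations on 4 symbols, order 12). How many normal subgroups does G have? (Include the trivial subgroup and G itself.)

3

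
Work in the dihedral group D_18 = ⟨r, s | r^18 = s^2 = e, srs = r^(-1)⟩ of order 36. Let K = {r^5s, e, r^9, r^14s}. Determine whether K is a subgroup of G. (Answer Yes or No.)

|K| = 4 divides |G| = 36, consistent with Lagrange.
K contains the identity, every element's inverse is in K, and K is closed under ·: it is a subgroup.

Yes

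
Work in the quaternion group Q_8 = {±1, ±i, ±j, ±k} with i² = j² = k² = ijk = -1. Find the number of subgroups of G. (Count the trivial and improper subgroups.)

6

|G| = 8, so by Lagrange every subgroup order divides 8. Divisors: 1, 2, 4, 8.
Subgroups by order — order 1: 1; order 2: 1; order 4: 3; order 8: 1.
Total: 1 + 1 + 3 + 1 = 6.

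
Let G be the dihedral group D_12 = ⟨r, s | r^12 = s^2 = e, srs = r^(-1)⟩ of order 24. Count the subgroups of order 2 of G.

|G| = 24 and 2 | 24, so subgroups of order 2 are possible by Lagrange.
The subgroups of order 2 are: {e, r^10s}; {e, r^11s}; {e, r^2s}; {e, r^3s}; … (13 in all).
So G has 13 subgroups of order 2.

13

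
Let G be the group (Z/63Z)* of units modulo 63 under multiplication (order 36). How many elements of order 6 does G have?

24

Enumerating element orders in G gives 24 elements of order 6.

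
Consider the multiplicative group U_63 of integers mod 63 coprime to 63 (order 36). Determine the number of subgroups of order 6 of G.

12

|G| = 36 and 6 | 36, so subgroups of order 6 are possible by Lagrange.
The subgroups of order 6 are: {1, 10, 19, 37, 46, 55}; {1, 8, 11, 23, 25, 58}; {1, 13, 22, 34, 43, 55}; {1, 2, 4, 8, 16, 32}; … (12 in all).
So G has 12 subgroups of order 6.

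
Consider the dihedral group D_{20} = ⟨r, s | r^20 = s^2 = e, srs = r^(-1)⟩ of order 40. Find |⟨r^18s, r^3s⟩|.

8

|⟨r^18s⟩| = 2 and |⟨r^3s⟩| = 2, so |H| is a multiple of lcm(2, 2) = 2 and divides |G| = 40.
Closing under the operation: H = {e, r^5, r^10, r^15, r^3s, r^8s, r^13s, r^18s}, so |H| = 8.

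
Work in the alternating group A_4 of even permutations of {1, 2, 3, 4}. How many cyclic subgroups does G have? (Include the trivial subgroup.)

8

A cyclic subgroup of order d is generated by each of its φ(d) elements of order d, so the cyclic subgroups of order d number (#elements of order d)/φ(d).
Cyclic subgroups by order — order 1: 1; order 2: 3; order 3: 4.
Total: 8.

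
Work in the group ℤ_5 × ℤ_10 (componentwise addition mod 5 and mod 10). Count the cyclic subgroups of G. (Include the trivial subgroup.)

14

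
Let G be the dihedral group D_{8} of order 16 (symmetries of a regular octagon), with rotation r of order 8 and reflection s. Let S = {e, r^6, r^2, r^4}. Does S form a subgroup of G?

Yes

|S| = 4 divides |G| = 16, consistent with Lagrange.
S contains the identity, every element's inverse is in S, and S is closed under ·: it is a subgroup.
In fact S = ⟨r^6⟩.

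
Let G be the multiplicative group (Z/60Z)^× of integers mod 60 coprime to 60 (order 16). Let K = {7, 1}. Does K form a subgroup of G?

7 ∈ K but its inverse 43 ∉ K, so K is not a subgroup.

No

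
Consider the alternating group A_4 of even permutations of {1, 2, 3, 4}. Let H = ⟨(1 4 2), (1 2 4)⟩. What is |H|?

3

|⟨(1 4 2)⟩| = 3 and |⟨(1 2 4)⟩| = 3, so |H| is a multiple of lcm(3, 3) = 3 and divides |G| = 12.
Closing under the operation: H = {e, (1 2 4), (1 4 2)}, so |H| = 3.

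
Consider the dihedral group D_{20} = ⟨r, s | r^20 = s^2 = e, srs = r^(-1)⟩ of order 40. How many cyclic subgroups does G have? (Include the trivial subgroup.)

Group the elements of G by the cyclic subgroup they generate; each cyclic subgroup of order d accounts for φ(d) elements.
Cyclic subgroups by order — order 1: 1; order 2: 21; order 4: 1; order 5: 1; order 10: 1; order 20: 1.
Total: 26.

26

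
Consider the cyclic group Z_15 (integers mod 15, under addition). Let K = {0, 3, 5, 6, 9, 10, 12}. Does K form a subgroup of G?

No

|K| = 7 does not divide |G| = 15, so by Lagrange K is not a subgroup.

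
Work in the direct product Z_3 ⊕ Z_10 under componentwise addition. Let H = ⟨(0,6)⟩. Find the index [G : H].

|⟨(0,6)⟩| = 5 and |G| = 30.
By Lagrange, [G : H] = |G|/|H| = 30/5 = 6.

6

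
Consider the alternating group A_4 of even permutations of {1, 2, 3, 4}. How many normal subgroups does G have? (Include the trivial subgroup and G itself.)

G has 10 subgroups. Checking conjugation-invariance by order — order 1: 1/1 normal; order 2: 0/3 normal; order 3: 0/4 normal; order 4: 1/1 normal; order 12: 1/1 normal.
Total normal subgroups: 3.

3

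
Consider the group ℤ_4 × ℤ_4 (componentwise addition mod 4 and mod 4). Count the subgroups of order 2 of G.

3

|G| = 16 and 2 | 16, so subgroups of order 2 are possible by Lagrange.
The subgroups of order 2 are: {(0,0), (0,2)}; {(0,0), (2,0)}; {(0,0), (2,2)}.
So G has 3 subgroups of order 2.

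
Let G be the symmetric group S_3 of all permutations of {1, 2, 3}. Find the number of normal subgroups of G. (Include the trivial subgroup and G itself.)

3

G has 6 subgroups. Checking conjugation-invariance by order — order 1: 1/1 normal; order 2: 0/3 normal; order 3: 1/1 normal; order 6: 1/1 normal.
Total normal subgroups: 3.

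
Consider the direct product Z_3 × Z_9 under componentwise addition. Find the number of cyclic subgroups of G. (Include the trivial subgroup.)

8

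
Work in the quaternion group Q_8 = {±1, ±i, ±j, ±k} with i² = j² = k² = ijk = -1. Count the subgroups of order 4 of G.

3

|G| = 8 and 4 | 8, so subgroups of order 4 are possible by Lagrange.
The subgroups of order 4 are: {1, -1, i, -i}; {1, -1, j, -j}; {1, -1, k, -k}.
So G has 3 subgroups of order 4.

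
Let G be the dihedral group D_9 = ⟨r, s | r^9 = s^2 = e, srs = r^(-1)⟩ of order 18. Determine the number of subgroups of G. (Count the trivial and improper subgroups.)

|G| = 18, so by Lagrange every subgroup order divides 18. Divisors: 1, 2, 3, 6, 9, 18.
Subgroups by order — order 1: 1; order 2: 9; order 3: 1; order 6: 3; order 9: 1; order 18: 1.
Total: 1 + 9 + 1 + 3 + 1 + 1 = 16.

16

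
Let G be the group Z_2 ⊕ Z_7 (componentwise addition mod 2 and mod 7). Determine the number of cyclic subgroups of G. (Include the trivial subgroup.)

A cyclic subgroup of order d is generated by each of its φ(d) elements of order d, so the cyclic subgroups of order d number (#elements of order d)/φ(d).
Cyclic subgroups by order — order 1: 1; order 2: 1; order 7: 1; order 14: 1.
Total: 4.

4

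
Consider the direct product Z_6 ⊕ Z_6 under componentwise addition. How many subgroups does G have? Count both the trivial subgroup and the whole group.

|G| = 36, so by Lagrange every subgroup order divides 36. Divisors: 1, 2, 3, 4, 6, 9, 12, 18, 36.
Subgroups by order — order 1: 1; order 2: 3; order 3: 4; order 4: 1; order 6: 12; order 9: 1; order 12: 4; order 18: 3; order 36: 1.
Total: 1 + 3 + 4 + 1 + 12 + 1 + 4 + 3 + 1 = 30.

30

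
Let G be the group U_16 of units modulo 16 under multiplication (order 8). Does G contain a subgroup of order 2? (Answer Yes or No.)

2 | 8. A subgroup of order 2 is {1, 15}.

Yes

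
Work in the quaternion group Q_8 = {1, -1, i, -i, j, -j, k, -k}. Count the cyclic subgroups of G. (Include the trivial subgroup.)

5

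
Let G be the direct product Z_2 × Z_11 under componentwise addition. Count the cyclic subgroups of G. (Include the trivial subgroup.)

Each element a generates a cyclic subgroup ⟨a⟩; distinct elements may generate the same one (a cyclic group of order d has φ(d) generators).
Cyclic subgroups by order — order 1: 1; order 2: 1; order 11: 1; order 22: 1.
Total: 4.

4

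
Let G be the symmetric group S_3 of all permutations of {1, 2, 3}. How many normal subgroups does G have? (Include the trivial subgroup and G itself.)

3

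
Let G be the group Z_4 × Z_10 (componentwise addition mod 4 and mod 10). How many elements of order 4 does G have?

4

An element (a,b) has order lcm(ord(a), ord(b)); count pairs with lcm equal to 4.
Enumerating gives 4 such elements.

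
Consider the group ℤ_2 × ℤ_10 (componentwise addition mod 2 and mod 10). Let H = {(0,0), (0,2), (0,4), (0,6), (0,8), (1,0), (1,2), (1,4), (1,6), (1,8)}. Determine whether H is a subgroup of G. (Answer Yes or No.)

|H| = 10 divides |G| = 20, consistent with Lagrange.
H contains the identity, every element's inverse is in H, and H is closed under +: it is a subgroup.
In fact H = ⟨(1,2)⟩.

Yes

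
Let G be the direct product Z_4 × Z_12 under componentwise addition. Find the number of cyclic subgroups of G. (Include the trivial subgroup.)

Each element a generates a cyclic subgroup ⟨a⟩; distinct elements may generate the same one (a cyclic group of order d has φ(d) generators).
Cyclic subgroups by order — order 1: 1; order 2: 3; order 3: 1; order 4: 6; order 6: 3; order 12: 6.
Total: 20.

20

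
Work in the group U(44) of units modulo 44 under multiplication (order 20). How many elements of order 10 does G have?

12

Enumerating element orders in G gives 12 elements of order 10.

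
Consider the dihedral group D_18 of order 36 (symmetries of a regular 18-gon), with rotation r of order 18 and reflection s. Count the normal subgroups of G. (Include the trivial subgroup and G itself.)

9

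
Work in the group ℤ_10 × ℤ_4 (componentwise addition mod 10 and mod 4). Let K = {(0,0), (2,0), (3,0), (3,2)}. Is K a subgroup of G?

No

(3,2) ∈ K but its inverse (7,2) ∉ K, so K is not a subgroup.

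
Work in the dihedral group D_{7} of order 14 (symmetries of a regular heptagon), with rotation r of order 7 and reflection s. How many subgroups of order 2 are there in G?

7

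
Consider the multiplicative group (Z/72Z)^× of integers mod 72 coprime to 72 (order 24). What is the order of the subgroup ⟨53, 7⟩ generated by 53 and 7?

|⟨53⟩| = 2 and |⟨7⟩| = 6, so |H| is a multiple of lcm(2, 6) = 6 and divides |G| = 24.
Closing under the operation: H = {1, 5, 7, 11, 25, 29, 31, 35, 49, 53, 55, 59}, so |H| = 12.

12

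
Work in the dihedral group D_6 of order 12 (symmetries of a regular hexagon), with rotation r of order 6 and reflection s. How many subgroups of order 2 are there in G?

|G| = 12 and 2 | 12, so subgroups of order 2 are possible by Lagrange.
The subgroups of order 2 are: {e, r^2s}; {e, r^3}; {e, r^3s}; {e, r^4s}; … (7 in all).
So G has 7 subgroups of order 2.

7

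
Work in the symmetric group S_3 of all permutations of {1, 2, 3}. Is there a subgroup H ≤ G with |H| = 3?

3 | 6. A subgroup of order 3 is {e, (1 2 3), (1 3 2)}.

Yes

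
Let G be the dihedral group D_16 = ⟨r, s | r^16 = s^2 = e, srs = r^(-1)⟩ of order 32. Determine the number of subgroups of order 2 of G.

17

|G| = 32 and 2 | 32, so subgroups of order 2 are possible by Lagrange.
The subgroups of order 2 are: {e, r^10s}; {e, r^11s}; {e, r^12s}; {e, r^13s}; … (17 in all).
So G has 17 subgroups of order 2.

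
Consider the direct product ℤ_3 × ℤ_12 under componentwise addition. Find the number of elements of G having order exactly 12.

An element (a,b) has order lcm(ord(a), ord(b)); count pairs with lcm equal to 12.
Enumerating gives 16 such elements.

16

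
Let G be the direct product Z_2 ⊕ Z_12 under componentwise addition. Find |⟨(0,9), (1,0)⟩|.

8

|⟨(0,9)⟩| = 4 and |⟨(1,0)⟩| = 2, so |H| is a multiple of lcm(4, 2) = 4 and divides |G| = 24.
Closing under the operation: H = {(0,0), (0,3), (0,6), (0,9), (1,0), (1,3), (1,6), (1,9)}, so |H| = 8.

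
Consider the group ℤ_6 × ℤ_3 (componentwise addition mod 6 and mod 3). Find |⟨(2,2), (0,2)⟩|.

9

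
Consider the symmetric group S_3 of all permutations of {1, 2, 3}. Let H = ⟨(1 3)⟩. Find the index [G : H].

|⟨(1 3)⟩| = 2 and |G| = 6.
By Lagrange, [G : H] = |G|/|H| = 6/2 = 3.

3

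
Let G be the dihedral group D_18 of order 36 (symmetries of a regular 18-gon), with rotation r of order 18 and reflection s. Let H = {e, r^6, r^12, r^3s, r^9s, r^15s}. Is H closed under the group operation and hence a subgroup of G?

|H| = 6 divides |G| = 36, consistent with Lagrange.
H contains the identity, every element's inverse is in H, and H is closed under ·: it is a subgroup.

Yes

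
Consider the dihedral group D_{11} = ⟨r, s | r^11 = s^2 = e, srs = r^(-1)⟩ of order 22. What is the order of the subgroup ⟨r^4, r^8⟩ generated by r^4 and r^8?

|⟨r^4⟩| = 11 and |⟨r^8⟩| = 11, so |H| is a multiple of lcm(11, 11) = 11 and divides |G| = 22.
Closing under the operation: H = {e, r, r^2, r^3, r^4, r^5, r^6, r^7, r^8, r^9, r^10}, so |H| = 11.

11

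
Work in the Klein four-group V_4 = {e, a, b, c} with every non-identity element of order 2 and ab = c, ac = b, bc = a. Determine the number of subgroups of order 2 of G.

|G| = 4 and 2 | 4, so subgroups of order 2 are possible by Lagrange.
The subgroups of order 2 are: {e, a}; {e, b}; {e, c}.
So G has 3 subgroups of order 2.

3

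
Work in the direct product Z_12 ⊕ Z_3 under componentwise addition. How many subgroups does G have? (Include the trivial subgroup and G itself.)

|G| = 36, so by Lagrange every subgroup order divides 36. Divisors: 1, 2, 3, 4, 6, 9, 12, 18, 36.
Subgroups by order — order 1: 1; order 2: 1; order 3: 4; order 4: 1; order 6: 4; order 9: 1; order 12: 4; order 18: 1; order 36: 1.
Total: 1 + 1 + 4 + 1 + 4 + 1 + 4 + 1 + 1 = 18.

18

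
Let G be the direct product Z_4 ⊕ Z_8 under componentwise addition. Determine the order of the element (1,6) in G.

4

The order of (1,6) in Z_4 × Z_8 is lcm(ord(1) in Z_4, ord(6) in Z_8).
ord(1) = 4 and ord(6) = 4, so |⟨(1,6)⟩| = lcm(4, 4) = 4.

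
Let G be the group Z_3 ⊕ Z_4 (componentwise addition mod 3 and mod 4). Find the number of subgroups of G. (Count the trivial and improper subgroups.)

6

|G| = 12, so by Lagrange every subgroup order divides 12. Divisors: 1, 2, 3, 4, 6, 12.
Subgroups by order — order 1: 1; order 2: 1; order 3: 1; order 4: 1; order 6: 1; order 12: 1.
Total: 1 + 1 + 1 + 1 + 1 + 1 = 6.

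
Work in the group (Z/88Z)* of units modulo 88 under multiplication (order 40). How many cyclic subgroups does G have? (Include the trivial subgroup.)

16

Group the elements of G by the cyclic subgroup they generate; each cyclic subgroup of order d accounts for φ(d) elements.
Cyclic subgroups by order — order 1: 1; order 2: 7; order 5: 1; order 10: 7.
Total: 16.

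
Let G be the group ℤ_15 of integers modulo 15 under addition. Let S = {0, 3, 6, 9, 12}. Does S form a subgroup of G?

|S| = 5 divides |G| = 15, consistent with Lagrange.
S contains the identity, every element's inverse is in S, and S is closed under +: it is a subgroup.
In fact S = ⟨3⟩.

Yes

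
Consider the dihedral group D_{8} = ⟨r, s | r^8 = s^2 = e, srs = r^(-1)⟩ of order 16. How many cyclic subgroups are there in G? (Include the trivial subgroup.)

A cyclic subgroup of order d is generated by each of its φ(d) elements of order d, so the cyclic subgroups of order d number (#elements of order d)/φ(d).
Cyclic subgroups by order — order 1: 1; order 2: 9; order 4: 1; order 8: 1.
Total: 12.

12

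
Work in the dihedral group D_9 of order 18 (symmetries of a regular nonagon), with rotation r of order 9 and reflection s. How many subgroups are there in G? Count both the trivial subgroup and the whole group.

16

|G| = 18, so by Lagrange every subgroup order divides 18. Divisors: 1, 2, 3, 6, 9, 18.
Subgroups by order — order 1: 1; order 2: 9; order 3: 1; order 6: 3; order 9: 1; order 18: 1.
Total: 1 + 9 + 1 + 3 + 1 + 1 = 16.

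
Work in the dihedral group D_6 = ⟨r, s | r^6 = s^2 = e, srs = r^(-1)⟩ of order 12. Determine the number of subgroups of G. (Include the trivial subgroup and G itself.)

16

|G| = 12, so by Lagrange every subgroup order divides 12. Divisors: 1, 2, 3, 4, 6, 12.
Subgroups by order — order 1: 1; order 2: 7; order 3: 1; order 4: 3; order 6: 3; order 12: 1.
Total: 1 + 7 + 1 + 3 + 3 + 1 = 16.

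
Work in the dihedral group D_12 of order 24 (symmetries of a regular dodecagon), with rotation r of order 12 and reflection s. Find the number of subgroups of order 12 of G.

3

|G| = 24 and 12 | 24, so subgroups of order 12 are possible by Lagrange.
The subgroups of order 12 are: {e, r, r^2, r^3, r^4, r^5, r^6, r^7, r^8, r^9, r^10, r^11}; {e, r^2, r^4, r^6, r^8, r^10, s, r^2s, r^4s, r^6s, r^8s, r^10s}; {e, r^2, r^4, r^6, r^8, r^10, rs, r^3s, r^5s, r^7s, r^9s, r^11s}.
So G has 3 subgroups of order 12.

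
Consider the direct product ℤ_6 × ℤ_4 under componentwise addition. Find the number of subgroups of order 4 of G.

|G| = 24 and 4 | 24, so subgroups of order 4 are possible by Lagrange.
The subgroups of order 4 are: {(0,0), (0,1), (0,2), (0,3)}; {(0,0), (0,2), (3,0), (3,2)}; {(0,0), (0,2), (3,1), (3,3)}.
So G has 3 subgroups of order 4.

3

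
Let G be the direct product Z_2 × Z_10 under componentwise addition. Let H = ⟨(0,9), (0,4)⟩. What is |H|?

10

|⟨(0,9)⟩| = 10 and |⟨(0,4)⟩| = 5, so |H| is a multiple of lcm(10, 5) = 10 and divides |G| = 20.
Closing under the operation: H = {(0,0), (0,1), (0,2), (0,3), (0,4), (0,5), (0,6), (0,7), (0,8), (0,9)}, so |H| = 10.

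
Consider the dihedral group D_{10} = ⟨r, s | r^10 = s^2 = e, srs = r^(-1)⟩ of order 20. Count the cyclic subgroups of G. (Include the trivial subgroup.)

14

Group the elements of G by the cyclic subgroup they generate; each cyclic subgroup of order d accounts for φ(d) elements.
Cyclic subgroups by order — order 1: 1; order 2: 11; order 5: 1; order 10: 1.
Total: 14.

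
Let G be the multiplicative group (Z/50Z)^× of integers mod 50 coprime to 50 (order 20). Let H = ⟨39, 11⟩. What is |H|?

|⟨39⟩| = 10 and |⟨11⟩| = 5, so |H| is a multiple of lcm(10, 5) = 10 and divides |G| = 20.
Closing under the operation: H = {1, 9, 11, 19, 21, 29, 31, 39, 41, 49}, so |H| = 10.

10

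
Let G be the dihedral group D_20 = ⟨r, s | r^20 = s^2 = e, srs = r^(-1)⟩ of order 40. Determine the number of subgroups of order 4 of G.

11

|G| = 40 and 4 | 40, so subgroups of order 4 are possible by Lagrange.
The subgroups of order 4 are: {e, r^10, s, r^10s}; {e, r^10, rs, r^11s}; {e, r^10, r^2s, r^12s}; {e, r^10, r^3s, r^13s}; … (11 in all).
So G has 11 subgroups of order 4.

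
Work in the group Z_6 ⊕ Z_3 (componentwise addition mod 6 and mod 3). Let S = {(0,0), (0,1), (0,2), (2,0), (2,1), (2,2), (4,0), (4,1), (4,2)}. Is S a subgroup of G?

Yes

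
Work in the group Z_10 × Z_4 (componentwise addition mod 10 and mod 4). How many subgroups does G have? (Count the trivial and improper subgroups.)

16

|G| = 40, so by Lagrange every subgroup order divides 40. Divisors: 1, 2, 4, 5, 8, 10, 20, 40.
Subgroups by order — order 1: 1; order 2: 3; order 4: 3; order 5: 1; order 8: 1; order 10: 3; order 20: 3; order 40: 1.
Total: 1 + 3 + 3 + 1 + 1 + 3 + 3 + 1 = 16.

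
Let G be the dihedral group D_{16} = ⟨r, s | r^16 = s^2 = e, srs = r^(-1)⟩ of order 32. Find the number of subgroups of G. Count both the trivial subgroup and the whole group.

|G| = 32, so by Lagrange every subgroup order divides 32. Divisors: 1, 2, 4, 8, 16, 32.
Subgroups by order — order 1: 1; order 2: 17; order 4: 9; order 8: 5; order 16: 3; order 32: 1.
Total: 1 + 17 + 9 + 5 + 3 + 1 = 36.

36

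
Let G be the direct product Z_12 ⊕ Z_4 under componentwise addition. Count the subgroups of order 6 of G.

|G| = 48 and 6 | 48, so subgroups of order 6 are possible by Lagrange.
The subgroups of order 6 are: {(0,0), (0,2), (4,0), (4,2), (8,0), (8,2)}; {(0,0), (2,0), (4,0), (6,0), (8,0), (10,0)}; {(0,0), (2,2), (4,0), (6,2), (8,0), (10,2)}.
So G has 3 subgroups of order 6.

3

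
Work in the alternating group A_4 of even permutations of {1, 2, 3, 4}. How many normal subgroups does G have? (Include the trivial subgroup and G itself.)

3

G has 10 subgroups. Checking conjugation-invariance by order — order 1: 1/1 normal; order 2: 0/3 normal; order 3: 0/4 normal; order 4: 1/1 normal; order 12: 1/1 normal.
Total normal subgroups: 3.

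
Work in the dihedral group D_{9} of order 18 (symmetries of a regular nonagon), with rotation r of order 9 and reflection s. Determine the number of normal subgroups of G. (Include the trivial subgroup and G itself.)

4

G has 16 subgroups. Checking conjugation-invariance by order — order 1: 1/1 normal; order 2: 0/9 normal; order 3: 1/1 normal; order 6: 0/3 normal; order 9: 1/1 normal; order 18: 1/1 normal.
Total normal subgroups: 4.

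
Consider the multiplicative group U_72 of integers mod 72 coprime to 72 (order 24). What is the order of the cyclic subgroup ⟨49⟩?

3

Compute successive powers of 49 mod 72: 49, 25, 1; 49^3 ≡ 1 (mod 72).
So |⟨49⟩| = 3.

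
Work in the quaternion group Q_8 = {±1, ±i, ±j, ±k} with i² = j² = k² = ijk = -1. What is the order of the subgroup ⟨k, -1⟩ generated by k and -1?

|⟨k⟩| = 4 and |⟨-1⟩| = 2, so |H| is a multiple of lcm(4, 2) = 4 and divides |G| = 8.
Closing under the operation: H = {1, -1, k, -k}, so |H| = 4.

4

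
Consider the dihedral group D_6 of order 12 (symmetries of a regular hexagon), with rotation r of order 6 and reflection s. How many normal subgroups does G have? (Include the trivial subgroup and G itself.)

G has 16 subgroups. Checking conjugation-invariance by order — order 1: 1/1 normal; order 2: 1/7 normal; order 3: 1/1 normal; order 4: 0/3 normal; order 6: 3/3 normal; order 12: 1/1 normal.
Total normal subgroups: 7.

7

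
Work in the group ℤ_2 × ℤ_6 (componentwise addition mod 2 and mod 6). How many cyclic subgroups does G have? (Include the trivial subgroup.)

8

A cyclic subgroup of order d is generated by each of its φ(d) elements of order d, so the cyclic subgroups of order d number (#elements of order d)/φ(d).
Cyclic subgroups by order — order 1: 1; order 2: 3; order 3: 1; order 6: 3.
Total: 8.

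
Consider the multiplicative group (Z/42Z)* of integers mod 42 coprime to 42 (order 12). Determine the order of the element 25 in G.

3

Compute successive powers of 25 mod 42: 25, 37, 1; 25^3 ≡ 1 (mod 42).
So |⟨25⟩| = 3.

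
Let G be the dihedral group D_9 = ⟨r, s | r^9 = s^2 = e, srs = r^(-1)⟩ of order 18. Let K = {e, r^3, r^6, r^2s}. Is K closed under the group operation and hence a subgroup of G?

|K| = 4 does not divide |G| = 18, so by Lagrange K is not a subgroup.

No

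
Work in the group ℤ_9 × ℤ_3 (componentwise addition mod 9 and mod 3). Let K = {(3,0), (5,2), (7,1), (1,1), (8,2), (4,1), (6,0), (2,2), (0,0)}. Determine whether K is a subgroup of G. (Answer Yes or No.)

|K| = 9 divides |G| = 27, consistent with Lagrange.
K contains the identity, every element's inverse is in K, and K is closed under +: it is a subgroup.
In fact K = ⟨(7,1)⟩.

Yes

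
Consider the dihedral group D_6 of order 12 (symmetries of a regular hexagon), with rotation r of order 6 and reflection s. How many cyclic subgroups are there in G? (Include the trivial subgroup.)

A cyclic subgroup of order d is generated by each of its φ(d) elements of order d, so the cyclic subgroups of order d number (#elements of order d)/φ(d).
Cyclic subgroups by order — order 1: 1; order 2: 7; order 3: 1; order 6: 1.
Total: 10.

10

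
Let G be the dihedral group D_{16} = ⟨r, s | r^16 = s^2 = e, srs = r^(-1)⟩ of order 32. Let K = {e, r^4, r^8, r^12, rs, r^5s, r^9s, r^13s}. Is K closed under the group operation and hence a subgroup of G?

Yes

|K| = 8 divides |G| = 32, consistent with Lagrange.
K contains the identity, every element's inverse is in K, and K is closed under ·: it is a subgroup.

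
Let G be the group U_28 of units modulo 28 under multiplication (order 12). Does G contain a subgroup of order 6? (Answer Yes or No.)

Yes

6 | 12. A subgroup of order 6 is {1, 9, 11, 15, 23, 25}.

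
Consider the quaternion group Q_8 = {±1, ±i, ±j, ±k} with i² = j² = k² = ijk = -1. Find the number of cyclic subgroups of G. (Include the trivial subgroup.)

5

Each element a generates a cyclic subgroup ⟨a⟩; distinct elements may generate the same one (a cyclic group of order d has φ(d) generators).
Cyclic subgroups by order — order 1: 1; order 2: 1; order 4: 3.
Total: 5.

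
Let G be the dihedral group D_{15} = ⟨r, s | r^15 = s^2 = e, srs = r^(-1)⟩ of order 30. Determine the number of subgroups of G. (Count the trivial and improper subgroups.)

28

|G| = 30, so by Lagrange every subgroup order divides 30. Divisors: 1, 2, 3, 5, 6, 10, 15, 30.
Subgroups by order — order 1: 1; order 2: 15; order 3: 1; order 5: 1; order 6: 5; order 10: 3; order 15: 1; order 30: 1.
Total: 1 + 15 + 1 + 1 + 5 + 3 + 1 + 1 = 28.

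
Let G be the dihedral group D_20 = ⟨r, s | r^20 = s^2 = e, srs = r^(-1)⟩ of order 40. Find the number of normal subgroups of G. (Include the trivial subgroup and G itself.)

G has 48 subgroups. Checking conjugation-invariance by order — order 1: 1/1 normal; order 2: 1/21 normal; order 4: 1/11 normal; order 5: 1/1 normal; order 8: 0/5 normal; order 10: 1/5 normal; order 20: 3/3 normal; order 40: 1/1 normal.
Total normal subgroups: 9.

9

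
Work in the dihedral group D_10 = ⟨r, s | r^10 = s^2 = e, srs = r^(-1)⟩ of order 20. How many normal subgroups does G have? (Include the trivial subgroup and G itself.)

G has 22 subgroups. Checking conjugation-invariance by order — order 1: 1/1 normal; order 2: 1/11 normal; order 4: 0/5 normal; order 5: 1/1 normal; order 10: 3/3 normal; order 20: 1/1 normal.
Total normal subgroups: 7.

7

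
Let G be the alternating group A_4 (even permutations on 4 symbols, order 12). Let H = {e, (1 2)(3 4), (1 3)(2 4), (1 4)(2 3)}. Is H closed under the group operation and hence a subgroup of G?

Yes

|H| = 4 divides |G| = 12, consistent with Lagrange.
H contains the identity, every element's inverse is in H, and H is closed under ∘: it is a subgroup.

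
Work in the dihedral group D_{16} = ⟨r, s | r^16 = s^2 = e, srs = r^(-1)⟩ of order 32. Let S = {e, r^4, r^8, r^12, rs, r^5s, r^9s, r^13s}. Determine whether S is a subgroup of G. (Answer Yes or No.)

Yes

|S| = 8 divides |G| = 32, consistent with Lagrange.
S contains the identity, every element's inverse is in S, and S is closed under ·: it is a subgroup.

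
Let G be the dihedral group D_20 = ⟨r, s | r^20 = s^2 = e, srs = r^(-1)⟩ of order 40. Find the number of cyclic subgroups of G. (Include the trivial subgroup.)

Each element a generates a cyclic subgroup ⟨a⟩; distinct elements may generate the same one (a cyclic group of order d has φ(d) generators).
Cyclic subgroups by order — order 1: 1; order 2: 21; order 4: 1; order 5: 1; order 10: 1; order 20: 1.
Total: 26.

26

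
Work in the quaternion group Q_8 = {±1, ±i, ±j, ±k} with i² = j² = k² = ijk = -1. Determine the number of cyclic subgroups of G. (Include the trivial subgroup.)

Each element a generates a cyclic subgroup ⟨a⟩; distinct elements may generate the same one (a cyclic group of order d has φ(d) generators).
Cyclic subgroups by order — order 1: 1; order 2: 1; order 4: 3.
Total: 5.

5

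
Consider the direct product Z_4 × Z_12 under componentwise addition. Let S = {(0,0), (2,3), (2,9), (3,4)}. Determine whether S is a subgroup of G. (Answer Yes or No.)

No

(3,4) ∈ S but its inverse (1,8) ∉ S, so S is not a subgroup.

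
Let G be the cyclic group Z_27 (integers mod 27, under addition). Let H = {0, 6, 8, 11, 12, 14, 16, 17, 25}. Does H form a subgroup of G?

6 ∈ H but its inverse 21 ∉ H, so H is not a subgroup.

No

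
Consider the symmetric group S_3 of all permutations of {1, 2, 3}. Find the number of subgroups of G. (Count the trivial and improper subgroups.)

|G| = 6, so by Lagrange every subgroup order divides 6. Divisors: 1, 2, 3, 6.
Subgroups by order — order 1: 1; order 2: 3; order 3: 1; order 6: 1.
Total: 1 + 3 + 1 + 1 = 6.

6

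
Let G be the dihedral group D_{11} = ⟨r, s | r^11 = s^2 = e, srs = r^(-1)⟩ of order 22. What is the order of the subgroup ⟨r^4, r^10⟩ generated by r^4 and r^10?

11

|⟨r^4⟩| = 11 and |⟨r^10⟩| = 11, so |H| is a multiple of lcm(11, 11) = 11 and divides |G| = 22.
Closing under the operation: H = {e, r, r^2, r^3, r^4, r^5, r^6, r^7, r^8, r^9, r^10}, so |H| = 11.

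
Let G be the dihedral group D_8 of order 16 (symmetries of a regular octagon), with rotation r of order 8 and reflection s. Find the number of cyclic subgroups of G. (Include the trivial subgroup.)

12

Each element a generates a cyclic subgroup ⟨a⟩; distinct elements may generate the same one (a cyclic group of order d has φ(d) generators).
Cyclic subgroups by order — order 1: 1; order 2: 9; order 4: 1; order 8: 1.
Total: 12.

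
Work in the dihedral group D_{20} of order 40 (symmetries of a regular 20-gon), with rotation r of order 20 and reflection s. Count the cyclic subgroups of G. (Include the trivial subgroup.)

Each element a generates a cyclic subgroup ⟨a⟩; distinct elements may generate the same one (a cyclic group of order d has φ(d) generators).
Cyclic subgroups by order — order 1: 1; order 2: 21; order 4: 1; order 5: 1; order 10: 1; order 20: 1.
Total: 26.

26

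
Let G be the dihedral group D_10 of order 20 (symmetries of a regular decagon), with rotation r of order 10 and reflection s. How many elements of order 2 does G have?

Enumerating element orders in G gives 11 elements of order 2.

11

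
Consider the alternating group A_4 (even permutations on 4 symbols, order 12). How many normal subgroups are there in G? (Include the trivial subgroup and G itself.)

3

G has 10 subgroups. Checking conjugation-invariance by order — order 1: 1/1 normal; order 2: 0/3 normal; order 3: 0/4 normal; order 4: 1/1 normal; order 12: 1/1 normal.
Total normal subgroups: 3.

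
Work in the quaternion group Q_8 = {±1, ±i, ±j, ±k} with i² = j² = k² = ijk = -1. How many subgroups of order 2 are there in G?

1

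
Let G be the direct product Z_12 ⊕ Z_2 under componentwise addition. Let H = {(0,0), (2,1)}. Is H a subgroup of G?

(2,1) ∈ H but its inverse (10,1) ∉ H, so H is not a subgroup.

No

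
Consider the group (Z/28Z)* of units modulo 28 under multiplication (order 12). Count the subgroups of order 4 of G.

|G| = 12 and 4 | 12, so subgroups of order 4 are possible by Lagrange.
The subgroups of order 4 are: {1, 13, 15, 27}.
So G has 1 subgroup of order 4.

1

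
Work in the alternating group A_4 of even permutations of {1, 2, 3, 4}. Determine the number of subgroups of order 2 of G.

|G| = 12 and 2 | 12, so subgroups of order 2 are possible by Lagrange.
The subgroups of order 2 are: {e, (1 2)(3 4)}; {e, (1 3)(2 4)}; {e, (1 4)(2 3)}.
So G has 3 subgroups of order 2.

3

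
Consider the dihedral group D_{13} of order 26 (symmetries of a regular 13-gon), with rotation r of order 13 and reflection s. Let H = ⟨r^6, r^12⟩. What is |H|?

|⟨r^6⟩| = 13 and |⟨r^12⟩| = 13, so |H| is a multiple of lcm(13, 13) = 13 and divides |G| = 26.
Closing under the operation: H = {e, r, r^2, r^3, r^4, r^5, r^6, r^7, r^8, r^9, r^10, r^11, r^12}, so |H| = 13.

13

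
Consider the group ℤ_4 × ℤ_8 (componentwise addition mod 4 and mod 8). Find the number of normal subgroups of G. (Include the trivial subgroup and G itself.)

G is abelian, so every subgroup is normal.
G has 22 subgroups in total, hence 22 normal subgroups.

22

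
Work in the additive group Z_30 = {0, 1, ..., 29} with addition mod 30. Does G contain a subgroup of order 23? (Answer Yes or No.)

23 does not divide |G| = 30, so by Lagrange no subgroup of order 23 exists.

No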